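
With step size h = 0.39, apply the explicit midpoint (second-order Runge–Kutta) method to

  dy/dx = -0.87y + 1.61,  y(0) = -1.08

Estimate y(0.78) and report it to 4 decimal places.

Midpoint: k1 = f(x_n, y_n); k2 = f(x_n + h/2, y_n + (h/2)·k1); y_{n+1} = y_n + h·k2.
x=0.000000, y=-1.080000:
  k1 = f(0.000000, -1.080000) = 2.549600
  k2 = f(0.195000, -0.582828) = 2.117060
  y ← -1.080000 + 0.39·2.117060 = -0.254346
x=0.390000, y=-0.254346:
  k1 = f(0.390000, -0.254346) = 1.831281
  k2 = f(0.585000, 0.102753) = 1.520605
  y ← -0.254346 + 0.39·1.520605 = 0.338689
y(0.78) ≈ 0.3387

0.3387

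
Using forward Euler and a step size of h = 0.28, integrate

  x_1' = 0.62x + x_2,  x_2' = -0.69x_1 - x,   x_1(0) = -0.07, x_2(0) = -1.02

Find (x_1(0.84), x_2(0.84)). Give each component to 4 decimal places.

-0.7761, -1.0592

Euler on (x_1,x_2): x_1_{n+1} = x_1_n + h·x_1', x_2_{n+1} = x_2_n + h·x_2'.
0.000000: (-0.070000, -1.020000); f=(-1.020000, 0.048300) → (-0.355600, -1.006476)
0.280000: (-0.355600, -1.006476); f=(-0.832876, -0.034636) → (-0.588805, -1.016174)
0.560000: (-0.588805, -1.016174); f=(-0.668974, -0.153724) → (-0.776118, -1.059217)
(x_1(0.84), x_2(0.84)) ≈ (-0.7761, -1.0592)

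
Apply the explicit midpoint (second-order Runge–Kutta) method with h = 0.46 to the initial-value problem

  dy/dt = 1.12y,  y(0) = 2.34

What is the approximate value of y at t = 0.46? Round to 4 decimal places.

Midpoint: k1 = f(t_n, y_n); k2 = f(t_n + h/2, y_n + (h/2)·k1); y_{n+1} = y_n + h·k2.
t=0.000000, y=2.340000:
  k1 = f(0.000000, 2.340000) = 2.620800
  k2 = f(0.230000, 2.942784) = 3.295918
  y ← 2.340000 + 0.46·3.295918 = 3.856122
y(0.46) ≈ 3.8561

3.8561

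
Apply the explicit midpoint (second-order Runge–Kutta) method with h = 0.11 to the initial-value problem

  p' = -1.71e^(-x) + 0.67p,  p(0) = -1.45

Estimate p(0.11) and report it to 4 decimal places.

Midpoint: k1 = f(x_n, p_n); k2 = f(x_n + h/2, p_n + (h/2)·k1); p_{n+1} = p_n + h·k2.
x=0.000000, p=-1.450000:
  k1 = f(0.000000, -1.450000) = -2.681500
  k2 = f(0.055000, -1.597482) = -2.688803
  p ← -1.450000 + 0.11·(-2.688803) = -1.745768
p(0.11) ≈ -1.7458

-1.7458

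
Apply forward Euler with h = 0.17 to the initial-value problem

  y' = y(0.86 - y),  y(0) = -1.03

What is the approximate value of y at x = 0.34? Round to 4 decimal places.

-1.8748

Euler: y_{n+1} = y_n + h·f(x_n, y_n).
x=0.000000, y=-1.030000: f=-1.946700 → y ← -1.030000 + 0.17·(-1.946700) = -1.360939
x=0.170000, y=-1.360939: f=-3.022563 → y ← -1.360939 + 0.17·(-3.022563) = -1.874775
y(0.34) ≈ -1.8748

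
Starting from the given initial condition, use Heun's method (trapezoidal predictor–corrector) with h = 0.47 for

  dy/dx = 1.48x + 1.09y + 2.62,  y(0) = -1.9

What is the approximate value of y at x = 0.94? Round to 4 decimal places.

Heun: k1 = f(x_n, y_n); k2 = f(x_n + h, y_n + h·k1); y_{n+1} = y_n + (h/2)·(k1 + k2).
x=0.000000, y=-1.900000:
  k1 = f(0.000000, -1.900000) = 0.549000
  k2 = f(0.470000, -1.641970) = 1.525853
  y ← -1.900000 + (0.47/2)·(0.549000 + 1.525853) = -1.412410
x=0.470000, y=-1.412410:
  k1 = f(0.470000, -1.412410) = 1.776074
  k2 = f(0.940000, -0.577655) = 3.381556
  y ← -1.412410 + (0.47/2)·(1.776074 + 3.381556) = -0.200367
y(0.94) ≈ -0.2004

-0.2004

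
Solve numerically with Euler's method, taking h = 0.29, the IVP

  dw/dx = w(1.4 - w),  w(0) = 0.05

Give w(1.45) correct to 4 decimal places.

Euler: w_{n+1} = w_n + h·f(x_n, w_n).
x=0.000000, w=0.050000: f=0.067500 → w ← 0.050000 + 0.29·0.067500 = 0.069575
x=0.290000, w=0.069575: f=0.092564 → w ← 0.069575 + 0.29·0.092564 = 0.096419
x=0.580000, w=0.096419: f=0.125690 → w ← 0.096419 + 0.29·0.125690 = 0.132869
x=0.870000, w=0.132869: f=0.168362 → w ← 0.132869 + 0.29·0.168362 = 0.181694
x=1.160000, w=0.181694: f=0.221358 → w ← 0.181694 + 0.29·0.221358 = 0.245888
w(1.45) ≈ 0.2459

0.2459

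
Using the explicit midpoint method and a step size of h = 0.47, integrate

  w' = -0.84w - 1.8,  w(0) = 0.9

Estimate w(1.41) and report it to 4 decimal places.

-1.1728

Midpoint: k1 = f(t_n, w_n); k2 = f(t_n + h/2, w_n + (h/2)·k1); w_{n+1} = w_n + h·k2.
t=0.000000, w=0.900000:
  k1 = f(0.000000, 0.900000) = -2.556000
  k2 = f(0.235000, 0.299340) = -2.051446
  w ← 0.900000 + 0.47·(-2.051446) = -0.064179
t=0.470000, w=-0.064179:
  k1 = f(0.470000, -0.064179) = -1.746089
  k2 = f(0.705000, -0.474510) = -1.401411
  w ← -0.064179 + 0.47·(-1.401411) = -0.722843
t=0.940000, w=-0.722843:
  k1 = f(0.940000, -0.722843) = -1.192812
  k2 = f(1.175000, -1.003154) = -0.957351
  w ← -0.722843 + 0.47·(-0.957351) = -1.172798
w(1.41) ≈ -1.1728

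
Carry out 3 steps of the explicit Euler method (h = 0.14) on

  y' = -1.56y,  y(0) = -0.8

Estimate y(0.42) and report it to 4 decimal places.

-0.3820

Euler: y_{n+1} = y_n + h·f(t_n, y_n).
t=0.000000, y=-0.800000: f=1.248000 → y ← -0.800000 + 0.14·1.248000 = -0.625280
t=0.140000, y=-0.625280: f=0.975437 → y ← -0.625280 + 0.14·0.975437 = -0.488719
t=0.280000, y=-0.488719: f=0.762401 → y ← -0.488719 + 0.14·0.762401 = -0.381983
y(0.42) ≈ -0.3820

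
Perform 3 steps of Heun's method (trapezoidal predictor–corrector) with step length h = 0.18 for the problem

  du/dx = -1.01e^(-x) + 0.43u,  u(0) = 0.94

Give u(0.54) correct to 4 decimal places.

Heun: k1 = f(x_n, u_n); k2 = f(x_n + h, u_n + h·k1); u_{n+1} = u_n + (h/2)·(k1 + k2).
x=0.000000, u=0.940000:
  k1 = f(0.000000, 0.940000) = -0.605800
  k2 = f(0.180000, 0.830956) = -0.486312
  u ← 0.940000 + (0.18/2)·(-0.605800 + (-0.486312)) = 0.841710
x=0.180000, u=0.841710:
  k1 = f(0.180000, 0.841710) = -0.481688
  k2 = f(0.360000, 0.755006) = -0.380000
  u ← 0.841710 + (0.18/2)·(-0.481688 + (-0.380000)) = 0.764158
x=0.360000, u=0.764158:
  k1 = f(0.360000, 0.764158) = -0.376065
  k2 = f(0.540000, 0.696466) = -0.289095
  u ← 0.764158 + (0.18/2)·(-0.376065 + (-0.289095)) = 0.704294
u(0.54) ≈ 0.7043

0.7043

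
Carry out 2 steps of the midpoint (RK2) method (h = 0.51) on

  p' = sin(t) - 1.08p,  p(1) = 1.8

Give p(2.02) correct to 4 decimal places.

1.2304

Midpoint: k1 = f(t_n, p_n); k2 = f(t_n + h/2, p_n + (h/2)·k1); p_{n+1} = p_n + h·k2.
t=1.000000, p=1.800000:
  k1 = f(1.000000, 1.800000) = -1.102529
  k2 = f(1.255000, 1.518855) = -0.689814
  p ← 1.800000 + 0.51·(-0.689814) = 1.448195
t=1.510000, p=1.448195:
  k1 = f(1.510000, 1.448195) = -0.565898
  k2 = f(1.765000, 1.303891) = -0.427000
  p ← 1.448195 + 0.51·(-0.427000) = 1.230425
p(2.02) ≈ 1.2304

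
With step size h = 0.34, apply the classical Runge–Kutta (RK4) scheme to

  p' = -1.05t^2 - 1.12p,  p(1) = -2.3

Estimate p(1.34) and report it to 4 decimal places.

-1.9886

RK4: k1 = f(t_n, p_n); k2 = f(t_n + h/2, p_n + (h/2)·k1); k3 = f(t_n + h/2, p_n + (h/2)·k2); k4 = f(t_n + h, p_n + h·k3); p_{n+1} = p_n + (h/6)·(k1 + 2k2 + 2k3 + k4).
t=1.000000, p=-2.300000:
  k1 = f(1.000000, -2.300000) = 1.526000
  k2 = f(1.170000, -2.040580) = 0.848105
  k3 = f(1.170000, -2.155822) = 0.977176
  k4 = f(1.340000, -1.967760) = 0.318511
  p ← -2.300000 + (0.34/6)·(k1 + 2k2 + 2k3 + k4) = -1.988613
p(1.34) ≈ -1.9886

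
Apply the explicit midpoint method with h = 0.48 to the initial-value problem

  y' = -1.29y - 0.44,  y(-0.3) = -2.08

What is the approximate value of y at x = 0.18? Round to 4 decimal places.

Midpoint: k1 = f(x_n, y_n); k2 = f(x_n + h/2, y_n + (h/2)·k1); y_{n+1} = y_n + h·k2.
x=-0.300000, y=-2.080000:
  k1 = f(-0.300000, -2.080000) = 2.243200
  k2 = f(-0.060000, -1.541632) = 1.548705
  y ← -2.080000 + 0.48·1.548705 = -1.336621
y(0.18) ≈ -1.3366

-1.3366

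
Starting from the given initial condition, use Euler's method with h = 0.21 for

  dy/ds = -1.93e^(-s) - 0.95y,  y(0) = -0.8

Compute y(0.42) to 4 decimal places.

-1.1656

Euler: y_{n+1} = y_n + h·f(s_n, y_n).
s=0.000000, y=-0.800000: f=-1.170000 → y ← -0.800000 + 0.21·(-1.170000) = -1.045700
s=0.210000, y=-1.045700: f=-0.571013 → y ← -1.045700 + 0.21·(-0.571013) = -1.165613
y(0.42) ≈ -1.1656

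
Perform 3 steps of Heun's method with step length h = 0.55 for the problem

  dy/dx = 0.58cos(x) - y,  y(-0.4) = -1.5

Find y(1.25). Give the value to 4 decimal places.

-0.0239

Heun: k1 = f(x_n, y_n); k2 = f(x_n + h, y_n + h·k1); y_{n+1} = y_n + (h/2)·(k1 + k2).
x=-0.400000, y=-1.500000:
  k1 = f(-0.400000, -1.500000) = 2.034215
  k2 = f(0.150000, -0.381182) = 0.954669
  y ← -1.500000 + (0.55/2)·(2.034215 + 0.954669) = -0.678057
x=0.150000, y=-0.678057:
  k1 = f(0.150000, -0.678057) = 1.251544
  k2 = f(0.700000, 0.010292) = 0.433316
  y ← -0.678057 + (0.55/2)·(1.251544 + 0.433316) = -0.214720
x=0.700000, y=-0.214720:
  k1 = f(0.700000, -0.214720) = 0.658329
  k2 = f(1.250000, 0.147361) = 0.035526
  y ← -0.214720 + (0.55/2)·(0.658329 + 0.035526) = -0.023910
y(1.25) ≈ -0.0239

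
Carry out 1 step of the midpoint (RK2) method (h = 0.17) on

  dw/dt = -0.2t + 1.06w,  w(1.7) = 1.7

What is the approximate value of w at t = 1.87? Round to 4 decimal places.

Midpoint: k1 = f(t_n, w_n); k2 = f(t_n + h/2, w_n + (h/2)·k1); w_{n+1} = w_n + h·k2.
t=1.700000, w=1.700000:
  k1 = f(1.700000, 1.700000) = 1.462000
  k2 = f(1.785000, 1.824270) = 1.576726
  w ← 1.700000 + 0.17·1.576726 = 1.968043
w(1.87) ≈ 1.9680

1.9680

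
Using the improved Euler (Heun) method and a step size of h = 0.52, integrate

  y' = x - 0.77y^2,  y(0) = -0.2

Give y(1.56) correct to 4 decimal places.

0.8379

Heun: k1 = f(x_n, y_n); k2 = f(x_n + h, y_n + h·k1); y_{n+1} = y_n + (h/2)·(k1 + k2).
x=0.000000, y=-0.200000:
  k1 = f(0.000000, -0.200000) = -0.030800
  k2 = f(0.520000, -0.216016) = 0.484070
  y ← -0.200000 + (0.52/2)·(-0.030800 + 0.484070) = -0.082150
x=0.520000, y=-0.082150:
  k1 = f(0.520000, -0.082150) = 0.514804
  k2 = f(1.040000, 0.185548) = 1.013490
  y ← -0.082150 + (0.52/2)·(0.514804 + 1.013490) = 0.315207
x=1.040000, y=0.315207:
  k1 = f(1.040000, 0.315207) = 0.963497
  k2 = f(1.560000, 0.816225) = 1.047008
  y ← 0.315207 + (0.52/2)·(0.963497 + 1.047008) = 0.837938
y(1.56) ≈ 0.8379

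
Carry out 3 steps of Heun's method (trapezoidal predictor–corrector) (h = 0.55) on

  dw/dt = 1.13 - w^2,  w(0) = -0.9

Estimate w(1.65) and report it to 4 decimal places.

Heun: k1 = f(t_n, w_n); k2 = f(t_n + h, w_n + h·k1); w_{n+1} = w_n + (h/2)·(k1 + k2).
t=0.000000, w=-0.900000:
  k1 = f(0.000000, -0.900000) = 0.320000
  k2 = f(0.550000, -0.724000) = 0.605824
  w ← -0.900000 + (0.55/2)·(0.320000 + 0.605824) = -0.645398
t=0.550000, w=-0.645398:
  k1 = f(0.550000, -0.645398) = 0.713461
  k2 = f(1.100000, -0.252995) = 1.065994
  w ← -0.645398 + (0.55/2)·(0.713461 + 1.065994) = -0.156048
t=1.100000, w=-0.156048:
  k1 = f(1.100000, -0.156048) = 1.105649
  k2 = f(1.650000, 0.452058) = 0.925643
  w ← -0.156048 + (0.55/2)·(1.105649 + 0.925643) = 0.402557
w(1.65) ≈ 0.4026

0.4026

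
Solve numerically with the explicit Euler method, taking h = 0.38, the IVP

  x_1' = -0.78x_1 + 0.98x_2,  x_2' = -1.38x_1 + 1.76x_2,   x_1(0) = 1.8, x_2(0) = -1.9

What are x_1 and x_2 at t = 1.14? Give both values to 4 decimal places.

-3.4677, -11.3506

Euler on (x_1,x_2): x_1_{n+1} = x_1_n + h·x_1', x_2_{n+1} = x_2_n + h·x_2'.
0.000000: (1.800000, -1.900000); f=(-3.266000, -5.828000) → (0.558920, -4.114640)
0.380000: (0.558920, -4.114640); f=(-4.468305, -8.013076) → (-1.139036, -7.159609)
0.760000: (-1.139036, -7.159609); f=(-6.127969, -11.029042) → (-3.467664, -11.350645)
(x_1(1.14), x_2(1.14)) ≈ (-3.4677, -11.3506)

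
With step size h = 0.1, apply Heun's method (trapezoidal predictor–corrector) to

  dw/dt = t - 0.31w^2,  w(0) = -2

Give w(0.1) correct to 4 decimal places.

-2.1269

Heun: k1 = f(t_n, w_n); k2 = f(t_n + h, w_n + h·k1); w_{n+1} = w_n + (h/2)·(k1 + k2).
t=0.000000, w=-2.000000:
  k1 = f(0.000000, -2.000000) = -1.240000
  k2 = f(0.100000, -2.124000) = -1.298527
  w ← -2.000000 + (0.1/2)·(-1.240000 + (-1.298527)) = -2.126926
w(0.1) ≈ -2.1269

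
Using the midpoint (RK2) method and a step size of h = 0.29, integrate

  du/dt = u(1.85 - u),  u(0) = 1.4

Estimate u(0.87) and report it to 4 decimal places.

1.7330

Midpoint: k1 = f(t_n, u_n); k2 = f(t_n + h/2, u_n + (h/2)·k1); u_{n+1} = u_n + h·k2.
t=0.000000, u=1.400000:
  k1 = f(0.000000, 1.400000) = 0.630000
  k2 = f(0.145000, 1.491350) = 0.534873
  u ← 1.400000 + 0.29·0.534873 = 1.555113
t=0.290000, u=1.555113:
  k1 = f(0.290000, 1.555113) = 0.458583
  k2 = f(0.435000, 1.621608) = 0.370363
  u ← 1.555113 + 0.29·0.370363 = 1.662518
t=0.580000, u=1.662518:
  k1 = f(0.580000, 1.662518) = 0.311692
  k2 = f(0.725000, 1.707714) = 0.242984
  u ← 1.662518 + 0.29·0.242984 = 1.732984
u(0.87) ≈ 1.7330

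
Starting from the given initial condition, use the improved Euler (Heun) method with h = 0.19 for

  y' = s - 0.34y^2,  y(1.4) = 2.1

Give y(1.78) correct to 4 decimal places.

Heun: k1 = f(s_n, y_n); k2 = f(s_n + h, y_n + h·k1); y_{n+1} = y_n + (h/2)·(k1 + k2).
s=1.400000, y=2.100000:
  k1 = f(1.400000, 2.100000) = -0.099400
  k2 = f(1.590000, 2.081114) = 0.117448
  y ← 2.100000 + (0.19/2)·(-0.099400 + 0.117448) = 2.101715
s=1.590000, y=2.101715:
  k1 = f(1.590000, 2.101715) = 0.088151
  k2 = f(1.780000, 2.118463) = 0.254119
  y ← 2.101715 + (0.19/2)·(0.088151 + 0.254119) = 2.134230
y(1.78) ≈ 2.1342

2.1342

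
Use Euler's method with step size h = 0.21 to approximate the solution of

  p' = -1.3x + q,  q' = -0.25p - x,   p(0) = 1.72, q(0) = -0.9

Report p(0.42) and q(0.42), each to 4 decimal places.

Euler on (p,q): p_{n+1} = p_n + h·p', q_{n+1} = q_n + h·q'.
0.000000: (1.720000, -0.900000); f=(-0.900000, -0.430000) → (1.531000, -0.990300)
0.210000: (1.531000, -0.990300); f=(-1.263300, -0.592750) → (1.265707, -1.114777)
(p(0.42), q(0.42)) ≈ (1.2657, -1.1148)

1.2657, -1.1148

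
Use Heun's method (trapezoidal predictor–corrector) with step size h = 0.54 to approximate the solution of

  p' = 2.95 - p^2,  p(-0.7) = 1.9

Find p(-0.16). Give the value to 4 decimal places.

Heun: k1 = f(t_n, p_n); k2 = f(t_n + h, p_n + h·k1); p_{n+1} = p_n + (h/2)·(k1 + k2).
t=-0.700000, p=1.900000:
  k1 = f(-0.700000, 1.900000) = -0.660000
  k2 = f(-0.160000, 1.543600) = 0.567299
  p ← 1.900000 + (0.54/2)·(-0.660000 + 0.567299) = 1.874971
p(-0.16) ≈ 1.8750

1.8750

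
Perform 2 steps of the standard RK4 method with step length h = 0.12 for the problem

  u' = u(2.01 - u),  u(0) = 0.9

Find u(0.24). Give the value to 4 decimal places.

RK4: k1 = f(s_n, u_n); k2 = f(s_n + h/2, u_n + (h/2)·k1); k3 = f(s_n + h/2, u_n + (h/2)·k2); k4 = f(s_n + h, u_n + h·k3); u_{n+1} = u_n + (h/6)·(k1 + 2k2 + 2k3 + k4).
s=0.000000, u=0.900000:
  k1 = f(0.000000, 0.900000) = 0.999000
  k2 = f(0.060000, 0.959940) = 1.007995
  k3 = f(0.060000, 0.960480) = 1.008043
  k4 = f(0.120000, 1.020965) = 1.009770
  u ← 0.900000 + (0.12/6)·(k1 + 2k2 + 2k3 + k4) = 1.020817
s=0.120000, u=1.020817:
  k1 = f(0.120000, 1.020817) = 1.009775
  k2 = f(0.180000, 1.081403) = 1.004188
  k3 = f(0.180000, 1.081068) = 1.004239
  k4 = f(0.240000, 1.141326) = 0.991440
  u ← 1.020817 + (0.12/6)·(k1 + 2k2 + 2k3 + k4) = 1.141178
u(0.24) ≈ 1.1412

1.1412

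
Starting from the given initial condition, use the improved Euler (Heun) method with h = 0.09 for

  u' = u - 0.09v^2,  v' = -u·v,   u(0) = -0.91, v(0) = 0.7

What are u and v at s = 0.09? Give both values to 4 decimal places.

Heun on (u,v): k1 = f(s_n, state_n); k2 = f(s_n + h, state_n + h·k1); state_{n+1} = state_n + (h/2)·(k1 + k2).
0.000000: (-0.910000, 0.700000)
  k1 = (-0.954100, 0.637000)
  predictor → (-0.995869, 0.757330)
  k2 = (-1.047488, 0.754201)
  → (-1.000071, 0.762604)
(u(0.09), v(0.09)) ≈ (-1.0001, 0.7626)

-1.0001, 0.7626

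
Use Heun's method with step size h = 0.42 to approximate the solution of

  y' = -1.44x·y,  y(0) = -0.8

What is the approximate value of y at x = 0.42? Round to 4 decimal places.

-0.6984

Heun: k1 = f(x_n, y_n); k2 = f(x_n + h, y_n + h·k1); y_{n+1} = y_n + (h/2)·(k1 + k2).
x=0.000000, y=-0.800000:
  k1 = f(0.000000, -0.800000) = 0.000000
  k2 = f(0.420000, -0.800000) = 0.483840
  y ← -0.800000 + (0.42/2)·(0.000000 + 0.483840) = -0.698394
y(0.42) ≈ -0.6984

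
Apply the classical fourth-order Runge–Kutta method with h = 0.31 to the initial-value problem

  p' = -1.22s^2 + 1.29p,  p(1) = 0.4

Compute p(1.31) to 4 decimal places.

-0.0162

RK4: k1 = f(s_n, p_n); k2 = f(s_n + h/2, p_n + (h/2)·k1); k3 = f(s_n + h/2, p_n + (h/2)·k2); k4 = f(s_n + h, p_n + h·k3); p_{n+1} = p_n + (h/6)·(k1 + 2k2 + 2k3 + k4).
s=1.000000, p=0.400000:
  k1 = f(1.000000, 0.400000) = -0.704000
  k2 = f(1.155000, 0.290880) = -1.252275
  k3 = f(1.155000, 0.205897) = -1.361903
  k4 = f(1.310000, -0.022190) = -2.122267
  p ← 0.400000 + (0.31/6)·(k1 + 2k2 + 2k3 + k4) = -0.016156
p(1.31) ≈ -0.0162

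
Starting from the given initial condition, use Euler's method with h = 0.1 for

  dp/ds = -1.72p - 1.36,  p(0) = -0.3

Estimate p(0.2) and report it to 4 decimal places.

-0.4543

Euler: p_{n+1} = p_n + h·f(s_n, p_n).
s=0.000000, p=-0.300000: f=-0.844000 → p ← -0.300000 + 0.1·(-0.844000) = -0.384400
s=0.100000, p=-0.384400: f=-0.698832 → p ← -0.384400 + 0.1·(-0.698832) = -0.454283
p(0.2) ≈ -0.4543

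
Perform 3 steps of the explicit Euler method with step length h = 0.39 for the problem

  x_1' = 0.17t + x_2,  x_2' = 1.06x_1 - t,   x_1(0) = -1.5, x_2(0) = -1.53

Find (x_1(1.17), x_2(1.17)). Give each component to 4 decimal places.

-4.0936, -4.6759

Euler on (x_1,x_2): x_1_{n+1} = x_1_n + h·x_1', x_2_{n+1} = x_2_n + h·x_2'.
0.000000: (-1.500000, -1.530000); f=(-1.530000, -1.590000) → (-2.096700, -2.150100)
0.390000: (-2.096700, -2.150100); f=(-2.083800, -2.612502) → (-2.909382, -3.168976)
0.780000: (-2.909382, -3.168976); f=(-3.036376, -3.863945) → (-4.093569, -4.675914)
(x_1(1.17), x_2(1.17)) ≈ (-4.0936, -4.6759)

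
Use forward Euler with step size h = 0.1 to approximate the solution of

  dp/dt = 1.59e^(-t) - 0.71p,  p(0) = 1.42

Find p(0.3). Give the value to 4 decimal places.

1.5396

Euler: p_{n+1} = p_n + h·f(t_n, p_n).
t=0.000000, p=1.420000: f=0.581800 → p ← 1.420000 + 0.1·0.581800 = 1.478180
t=0.100000, p=1.478180: f=0.389184 → p ← 1.478180 + 0.1·0.389184 = 1.517098
t=0.200000, p=1.517098: f=0.224642 → p ← 1.517098 + 0.1·0.224642 = 1.539563
p(0.3) ≈ 1.5396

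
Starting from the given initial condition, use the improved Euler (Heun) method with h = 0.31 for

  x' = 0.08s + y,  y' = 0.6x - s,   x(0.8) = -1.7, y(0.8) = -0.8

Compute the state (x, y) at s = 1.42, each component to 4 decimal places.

-2.5361, -2.2386

Heun on (x,y): k1 = f(s_n, state_n); k2 = f(s_n + h, state_n + h·k1); state_{n+1} = state_n + (h/2)·(k1 + k2).
0.800000: (-1.700000, -0.800000)
  k1 = (-0.736000, -1.820000)
  predictor → (-1.928160, -1.364200)
  k2 = (-1.275400, -2.266896)
  → (-2.011767, -1.433469)
1.110000: (-2.011767, -1.433469)
  k1 = (-1.344669, -2.317060)
  predictor → (-2.428614, -2.151758)
  k2 = (-2.038158, -2.877169)
  → (-2.536105, -2.238574)
(x(1.42), y(1.42)) ≈ (-2.5361, -2.2386)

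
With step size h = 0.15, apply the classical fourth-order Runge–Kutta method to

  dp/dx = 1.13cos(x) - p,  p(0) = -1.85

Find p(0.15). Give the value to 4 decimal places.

RK4: k1 = f(x_n, p_n); k2 = f(x_n + h/2, p_n + (h/2)·k1); k3 = f(x_n + h/2, p_n + (h/2)·k2); k4 = f(x_n + h, p_n + h·k3); p_{n+1} = p_n + (h/6)·(k1 + 2k2 + 2k3 + k4).
x=0.000000, p=-1.850000:
  k1 = f(0.000000, -1.850000) = 2.980000
  k2 = f(0.075000, -1.626500) = 2.753323
  k3 = f(0.075000, -1.643501) = 2.770324
  k4 = f(0.150000, -1.434451) = 2.551763
  p ← -1.850000 + (0.15/6)·(k1 + 2k2 + 2k3 + k4) = -1.435524
p(0.15) ≈ -1.4355

-1.4355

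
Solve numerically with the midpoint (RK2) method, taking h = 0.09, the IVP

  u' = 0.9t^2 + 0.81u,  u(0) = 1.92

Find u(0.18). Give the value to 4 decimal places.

2.2228

Midpoint: k1 = f(t_n, u_n); k2 = f(t_n + h/2, u_n + (h/2)·k1); u_{n+1} = u_n + h·k2.
t=0.000000, u=1.920000:
  k1 = f(0.000000, 1.920000) = 1.555200
  k2 = f(0.045000, 1.989984) = 1.613710
  u ← 1.920000 + 0.09·1.613710 = 2.065234
t=0.090000, u=2.065234:
  k1 = f(0.090000, 2.065234) = 1.680129
  k2 = f(0.135000, 2.140840) = 1.750483
  u ← 2.065234 + 0.09·1.750483 = 2.222777
u(0.18) ≈ 2.2228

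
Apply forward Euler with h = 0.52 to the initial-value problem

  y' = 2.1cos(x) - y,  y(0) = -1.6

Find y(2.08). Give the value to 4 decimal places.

Euler: y_{n+1} = y_n + h·f(x_n, y_n).
x=0.000000, y=-1.600000: f=3.700000 → y ← -1.600000 + 0.52·3.700000 = 0.324000
x=0.520000, y=0.324000: f=1.498420 → y ← 0.324000 + 0.52·1.498420 = 1.103179
x=1.040000, y=1.103179: f=-0.040116 → y ← 1.103179 + 0.52·(-0.040116) = 1.082318
x=1.560000, y=1.082318: f=-1.059646 → y ← 1.082318 + 0.52·(-1.059646) = 0.531302
y(2.08) ≈ 0.5313

0.5313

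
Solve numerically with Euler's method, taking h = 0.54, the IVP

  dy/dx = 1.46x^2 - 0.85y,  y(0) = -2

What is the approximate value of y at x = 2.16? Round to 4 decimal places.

Euler: y_{n+1} = y_n + h·f(x_n, y_n).
x=0.000000, y=-2.000000: f=1.700000 → y ← -2.000000 + 0.54·1.700000 = -1.082000
x=0.540000, y=-1.082000: f=1.345436 → y ← -1.082000 + 0.54·1.345436 = -0.355465
x=1.080000, y=-0.355465: f=2.005089 → y ← -0.355465 + 0.54·2.005089 = 0.727283
x=1.620000, y=0.727283: f=3.213433 → y ← 0.727283 + 0.54·3.213433 = 2.462537
y(2.16) ≈ 2.4625

2.4625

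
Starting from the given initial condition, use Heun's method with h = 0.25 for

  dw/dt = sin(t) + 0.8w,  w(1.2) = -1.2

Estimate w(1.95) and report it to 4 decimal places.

-1.1885

Heun: k1 = f(t_n, w_n); k2 = f(t_n + h, w_n + h·k1); w_{n+1} = w_n + (h/2)·(k1 + k2).
t=1.200000, w=-1.200000:
  k1 = f(1.200000, -1.200000) = -0.027961
  k2 = f(1.450000, -1.206990) = 0.027121
  w ← -1.200000 + (0.25/2)·(-0.027961 + 0.027121) = -1.200105
t=1.450000, w=-1.200105:
  k1 = f(1.450000, -1.200105) = 0.032629
  k2 = f(1.700000, -1.191948) = 0.038107
  w ← -1.200105 + (0.25/2)·(0.032629 + 0.038107) = -1.191263
t=1.700000, w=-1.191263:
  k1 = f(1.700000, -1.191263) = 0.038654
  k2 = f(1.950000, -1.181599) = -0.016320
  w ← -1.191263 + (0.25/2)·(0.038654 + (-0.016320)) = -1.188471
w(1.95) ≈ -1.1885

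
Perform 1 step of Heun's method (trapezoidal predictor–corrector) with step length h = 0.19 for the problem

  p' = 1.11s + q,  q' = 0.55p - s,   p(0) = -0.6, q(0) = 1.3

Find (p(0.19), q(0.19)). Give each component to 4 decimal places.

-0.3389, 1.2322

Heun on (p,q): k1 = f(s_n, state_n); k2 = f(s_n + h, state_n + h·k1); state_{n+1} = state_n + (h/2)·(k1 + k2).
0.000000: (-0.600000, 1.300000)
  k1 = (1.300000, -0.330000)
  predictor → (-0.353000, 1.237300)
  k2 = (1.448200, -0.384150)
  → (-0.338921, 1.232156)
(p(0.19), q(0.19)) ≈ (-0.3389, 1.2322)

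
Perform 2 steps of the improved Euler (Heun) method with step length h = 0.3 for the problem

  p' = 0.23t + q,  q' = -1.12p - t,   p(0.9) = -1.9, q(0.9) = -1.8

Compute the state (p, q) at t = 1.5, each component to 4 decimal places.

-2.5755, -0.9679

Heun on (p,q): k1 = f(t_n, state_n); k2 = f(t_n + h, state_n + h·k1); state_{n+1} = state_n + (h/2)·(k1 + k2).
0.900000: (-1.900000, -1.800000)
  k1 = (-1.593000, 1.228000)
  predictor → (-2.377900, -1.431600)
  k2 = (-1.155600, 1.463248)
  → (-2.312290, -1.396313)
1.200000: (-2.312290, -1.396313)
  k1 = (-1.120313, 1.389765)
  predictor → (-2.648384, -0.979383)
  k2 = (-0.634383, 1.466190)
  → (-2.575494, -0.967920)
(p(1.5), q(1.5)) ≈ (-2.5755, -0.9679)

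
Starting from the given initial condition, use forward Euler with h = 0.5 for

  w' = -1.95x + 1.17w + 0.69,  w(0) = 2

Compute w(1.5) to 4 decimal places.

7.9746

Euler: w_{n+1} = w_n + h·f(x_n, w_n).
x=0.000000, w=2.000000: f=3.030000 → w ← 2.000000 + 0.5·3.030000 = 3.515000
x=0.500000, w=3.515000: f=3.827550 → w ← 3.515000 + 0.5·3.827550 = 5.428775
x=1.000000, w=5.428775: f=5.091667 → w ← 5.428775 + 0.5·5.091667 = 7.974608
w(1.5) ≈ 7.9746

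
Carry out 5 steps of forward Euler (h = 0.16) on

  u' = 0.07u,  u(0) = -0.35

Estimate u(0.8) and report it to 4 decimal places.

-0.3700

Euler: u_{n+1} = u_n + h·f(t_n, u_n).
t=0.000000, u=-0.350000: f=-0.024500 → u ← -0.350000 + 0.16·(-0.024500) = -0.353920
t=0.160000, u=-0.353920: f=-0.024774 → u ← -0.353920 + 0.16·(-0.024774) = -0.357884
t=0.320000, u=-0.357884: f=-0.025052 → u ← -0.357884 + 0.16·(-0.025052) = -0.361892
t=0.480000, u=-0.361892: f=-0.025332 → u ← -0.361892 + 0.16·(-0.025332) = -0.365945
t=0.640000, u=-0.365945: f=-0.025616 → u ← -0.365945 + 0.16·(-0.025616) = -0.370044
u(0.8) ≈ -0.3700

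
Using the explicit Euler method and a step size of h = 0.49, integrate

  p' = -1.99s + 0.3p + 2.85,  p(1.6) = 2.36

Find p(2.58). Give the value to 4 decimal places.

Euler: p_{n+1} = p_n + h·f(s_n, p_n).
s=1.600000, p=2.360000: f=0.374000 → p ← 2.360000 + 0.49·0.374000 = 2.543260
s=2.090000, p=2.543260: f=-0.546122 → p ← 2.543260 + 0.49·(-0.546122) = 2.275660
p(2.58) ≈ 2.2757

2.2757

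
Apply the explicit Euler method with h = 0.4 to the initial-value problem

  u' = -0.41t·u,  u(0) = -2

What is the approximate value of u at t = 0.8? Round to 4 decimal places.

-1.8688

Euler: u_{n+1} = u_n + h·f(t_n, u_n).
t=0.000000, u=-2.000000: f=0.000000 → u ← -2.000000 + 0.4·0.000000 = -2.000000
t=0.400000, u=-2.000000: f=0.328000 → u ← -2.000000 + 0.4·0.328000 = -1.868800
u(0.8) ≈ -1.8688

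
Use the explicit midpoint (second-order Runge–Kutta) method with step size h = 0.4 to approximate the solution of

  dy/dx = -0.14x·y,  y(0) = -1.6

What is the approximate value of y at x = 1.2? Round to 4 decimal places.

-1.4458

Midpoint: k1 = f(x_n, y_n); k2 = f(x_n + h/2, y_n + (h/2)·k1); y_{n+1} = y_n + h·k2.
x=0.000000, y=-1.600000:
  k1 = f(0.000000, -1.600000) = 0.000000
  k2 = f(0.200000, -1.600000) = 0.044800
  y ← -1.600000 + 0.4·0.044800 = -1.582080
x=0.400000, y=-1.582080:
  k1 = f(0.400000, -1.582080) = 0.088596
  k2 = f(0.600000, -1.564361) = 0.131406
  y ← -1.582080 + 0.4·0.131406 = -1.529517
x=0.800000, y=-1.529517:
  k1 = f(0.800000, -1.529517) = 0.171306
  k2 = f(1.000000, -1.495256) = 0.209336
  y ← -1.529517 + 0.4·0.209336 = -1.445783
y(1.2) ≈ -1.4458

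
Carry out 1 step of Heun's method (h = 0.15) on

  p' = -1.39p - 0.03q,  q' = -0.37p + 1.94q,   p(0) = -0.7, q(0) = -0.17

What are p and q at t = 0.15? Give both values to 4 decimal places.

-0.5686, -0.1862

Heun on (p,q): k1 = f(t_n, state_n); k2 = f(t_n + h, state_n + h·k1); state_{n+1} = state_n + (h/2)·(k1 + k2).
0.000000: (-0.700000, -0.170000)
  k1 = (0.978100, -0.070800)
  predictor → (-0.553285, -0.180620)
  k2 = (0.774485, -0.145687)
  → (-0.568556, -0.186237)
(p(0.15), q(0.15)) ≈ (-0.5686, -0.1862)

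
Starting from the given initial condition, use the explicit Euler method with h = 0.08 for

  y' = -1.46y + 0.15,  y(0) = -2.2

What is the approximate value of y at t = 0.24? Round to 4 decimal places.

Euler: y_{n+1} = y_n + h·f(t_n, y_n).
t=0.000000, y=-2.200000: f=3.362000 → y ← -2.200000 + 0.08·3.362000 = -1.931040
t=0.080000, y=-1.931040: f=2.969318 → y ← -1.931040 + 0.08·2.969318 = -1.693495
t=0.160000, y=-1.693495: f=2.622502 → y ← -1.693495 + 0.08·2.622502 = -1.483694
y(0.24) ≈ -1.4837

-1.4837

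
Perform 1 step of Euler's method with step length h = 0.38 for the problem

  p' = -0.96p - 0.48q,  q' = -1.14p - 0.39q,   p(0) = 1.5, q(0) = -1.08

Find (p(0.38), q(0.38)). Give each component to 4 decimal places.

1.1498, -1.5697

Euler on (p,q): p_{n+1} = p_n + h·p', q_{n+1} = q_n + h·q'.
0.000000: (1.500000, -1.080000); f=(-0.921600, -1.288800) → (1.149792, -1.569744)
(p(0.38), q(0.38)) ≈ (1.1498, -1.5697)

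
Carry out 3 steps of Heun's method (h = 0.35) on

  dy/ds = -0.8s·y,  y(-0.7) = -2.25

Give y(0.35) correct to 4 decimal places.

-2.5961

Heun: k1 = f(s_n, y_n); k2 = f(s_n + h, y_n + h·k1); y_{n+1} = y_n + (h/2)·(k1 + k2).
s=-0.700000, y=-2.250000:
  k1 = f(-0.700000, -2.250000) = -1.260000
  k2 = f(-0.350000, -2.691000) = -0.753480
  y ← -2.250000 + (0.35/2)·(-1.260000 + (-0.753480)) = -2.602359
s=-0.350000, y=-2.602359:
  k1 = f(-0.350000, -2.602359) = -0.728661
  k2 = f(0.000000, -2.857390) = 0.000000
  y ← -2.602359 + (0.35/2)·(-0.728661 + 0.000000) = -2.729875
s=0.000000, y=-2.729875:
  k1 = f(0.000000, -2.729875) = 0.000000
  k2 = f(0.350000, -2.729875) = 0.764365
  y ← -2.729875 + (0.35/2)·(0.000000 + 0.764365) = -2.596111
y(0.35) ≈ -2.5961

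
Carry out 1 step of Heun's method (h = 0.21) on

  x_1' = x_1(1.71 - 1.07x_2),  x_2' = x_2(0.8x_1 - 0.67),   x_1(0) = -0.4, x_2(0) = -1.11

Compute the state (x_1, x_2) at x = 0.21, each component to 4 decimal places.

Heun on (x_1,x_2): k1 = f(x_n, state_n); k2 = f(x_n + h, state_n + h·k1); state_{n+1} = state_n + (h/2)·(k1 + k2).
0.000000: (-0.400000, -1.110000)
  k1 = (-1.159080, 1.098900)
  predictor → (-0.643407, -0.879231)
  k2 = (-1.705528, 1.041647)
  → (-0.700784, -0.885243)
(x_1(0.21), x_2(0.21)) ≈ (-0.7008, -0.8852)

-0.7008, -0.8852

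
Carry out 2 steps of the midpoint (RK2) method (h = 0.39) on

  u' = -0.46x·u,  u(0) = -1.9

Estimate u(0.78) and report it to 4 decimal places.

-1.6478

Midpoint: k1 = f(x_n, u_n); k2 = f(x_n + h/2, u_n + (h/2)·k1); u_{n+1} = u_n + h·k2.
x=0.000000, u=-1.900000:
  k1 = f(0.000000, -1.900000) = 0.000000
  k2 = f(0.195000, -1.900000) = 0.170430
  u ← -1.900000 + 0.39·0.170430 = -1.833532
x=0.390000, u=-1.833532:
  k1 = f(0.390000, -1.833532) = 0.328936
  k2 = f(0.585000, -1.769390) = 0.476143
  u ← -1.833532 + 0.39·0.476143 = -1.647837
u(0.78) ≈ -1.6478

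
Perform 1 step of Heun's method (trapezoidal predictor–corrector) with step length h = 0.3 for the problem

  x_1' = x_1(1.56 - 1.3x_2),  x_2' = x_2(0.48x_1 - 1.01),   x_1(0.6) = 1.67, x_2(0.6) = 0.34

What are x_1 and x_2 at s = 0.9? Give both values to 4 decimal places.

Heun on (x_1,x_2): k1 = f(s_n, state_n); k2 = f(s_n + h, state_n + h·k1); state_{n+1} = state_n + (h/2)·(k1 + k2).
0.600000: (1.670000, 0.340000)
  k1 = (1.867060, -0.070856)
  predictor → (2.230118, 0.318743)
  k2 = (2.554899, 0.019270)
  → (2.333294, 0.332262)
(x_1(0.9), x_2(0.9)) ≈ (2.3333, 0.3323)

2.3333, 0.3323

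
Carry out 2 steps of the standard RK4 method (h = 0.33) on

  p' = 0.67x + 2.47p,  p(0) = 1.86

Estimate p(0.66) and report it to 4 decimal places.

9.7361

RK4: k1 = f(x_n, p_n); k2 = f(x_n + h/2, p_n + (h/2)·k1); k3 = f(x_n + h/2, p_n + (h/2)·k2); k4 = f(x_n + h, p_n + h·k3); p_{n+1} = p_n + (h/6)·(k1 + 2k2 + 2k3 + k4).
x=0.000000, p=1.860000:
  k1 = f(0.000000, 1.860000) = 4.594200
  k2 = f(0.165000, 2.618043) = 6.577116
  k3 = f(0.165000, 2.945224) = 7.385254
  k4 = f(0.330000, 4.297134) = 10.835020
  p ← 1.860000 + (0.33/6)·(k1 + 2k2 + 2k3 + k4) = 4.244468
x=0.330000, p=4.244468:
  k1 = f(0.330000, 4.244468) = 10.704935
  k2 = f(0.495000, 6.010782) = 15.178282
  k3 = f(0.495000, 6.748884) = 17.001394
  k4 = f(0.660000, 9.854928) = 24.783872
  p ← 4.244468 + (0.33/6)·(k1 + 2k2 + 2k3 + k4) = 9.736117
p(0.66) ≈ 9.7361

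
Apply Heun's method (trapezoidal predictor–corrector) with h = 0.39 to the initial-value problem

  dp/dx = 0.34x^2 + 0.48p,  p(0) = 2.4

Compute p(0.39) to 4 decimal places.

Heun: k1 = f(x_n, p_n); k2 = f(x_n + h, p_n + h·k1); p_{n+1} = p_n + (h/2)·(k1 + k2).
x=0.000000, p=2.400000:
  k1 = f(0.000000, 2.400000) = 1.152000
  k2 = f(0.390000, 2.849280) = 1.419368
  p ← 2.400000 + (0.39/2)·(1.152000 + 1.419368) = 2.901417
p(0.39) ≈ 2.9014

2.9014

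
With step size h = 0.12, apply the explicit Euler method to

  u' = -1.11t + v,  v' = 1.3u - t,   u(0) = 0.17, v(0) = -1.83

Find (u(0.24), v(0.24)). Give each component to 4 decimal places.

Euler on (u,v): u_{n+1} = u_n + h·u', v_{n+1} = v_n + h·v'.
0.000000: (0.170000, -1.830000); f=(-1.830000, 0.221000) → (-0.049600, -1.803480)
0.120000: (-0.049600, -1.803480); f=(-1.936680, -0.184480) → (-0.282002, -1.825618)
(u(0.24), v(0.24)) ≈ (-0.2820, -1.8256)

-0.2820, -1.8256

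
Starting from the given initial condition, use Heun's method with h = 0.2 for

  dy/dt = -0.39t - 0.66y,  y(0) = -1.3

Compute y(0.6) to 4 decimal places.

-0.9386

Heun: k1 = f(t_n, y_n); k2 = f(t_n + h, y_n + h·k1); y_{n+1} = y_n + (h/2)·(k1 + k2).
t=0.000000, y=-1.300000:
  k1 = f(0.000000, -1.300000) = 0.858000
  k2 = f(0.200000, -1.128400) = 0.666744
  y ← -1.300000 + (0.2/2)·(0.858000 + 0.666744) = -1.147526
t=0.200000, y=-1.147526:
  k1 = f(0.200000, -1.147526) = 0.679367
  k2 = f(0.400000, -1.011652) = 0.511690
  y ← -1.147526 + (0.2/2)·(0.679367 + 0.511690) = -1.028420
t=0.400000, y=-1.028420:
  k1 = f(0.400000, -1.028420) = 0.522757
  k2 = f(0.600000, -0.923868) = 0.375753
  y ← -1.028420 + (0.2/2)·(0.522757 + 0.375753) = -0.938569
y(0.6) ≈ -0.9386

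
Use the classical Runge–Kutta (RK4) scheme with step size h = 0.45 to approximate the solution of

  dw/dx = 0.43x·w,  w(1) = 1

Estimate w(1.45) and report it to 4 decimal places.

RK4: k1 = f(x_n, w_n); k2 = f(x_n + h/2, w_n + (h/2)·k1); k3 = f(x_n + h/2, w_n + (h/2)·k2); k4 = f(x_n + h, w_n + h·k3); w_{n+1} = w_n + (h/6)·(k1 + 2k2 + 2k3 + k4).
x=1.000000, w=1.000000:
  k1 = f(1.000000, 1.000000) = 0.430000
  k2 = f(1.225000, 1.096750) = 0.577713
  k3 = f(1.225000, 1.129985) = 0.595220
  k4 = f(1.450000, 1.267849) = 0.790504
  w ← 1.000000 + (0.45/6)·(k1 + 2k2 + 2k3 + k4) = 1.267478
w(1.45) ≈ 1.2675

1.2675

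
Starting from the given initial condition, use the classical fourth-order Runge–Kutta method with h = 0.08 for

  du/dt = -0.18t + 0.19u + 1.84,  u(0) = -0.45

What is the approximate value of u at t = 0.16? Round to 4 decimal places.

RK4: k1 = f(t_n, u_n); k2 = f(t_n + h/2, u_n + (h/2)·k1); k3 = f(t_n + h/2, u_n + (h/2)·k2); k4 = f(t_n + h, u_n + h·k3); u_{n+1} = u_n + (h/6)·(k1 + 2k2 + 2k3 + k4).
t=0.000000, u=-0.450000:
  k1 = f(0.000000, -0.450000) = 1.754500
  k2 = f(0.040000, -0.379820) = 1.760634
  k3 = f(0.040000, -0.379575) = 1.760681
  k4 = f(0.080000, -0.309146) = 1.766862
  u ← -0.450000 + (0.08/6)·(k1 + 2k2 + 2k3 + k4) = -0.309147
t=0.080000, u=-0.309147:
  k1 = f(0.080000, -0.309147) = 1.766862
  k2 = f(0.120000, -0.238472) = 1.773090
  k3 = f(0.120000, -0.238223) = 1.773138
  k4 = f(0.160000, -0.167296) = 1.779414
  u ← -0.309147 + (0.08/6)·(k1 + 2k2 + 2k3 + k4) = -0.167297
u(0.16) ≈ -0.1673

-0.1673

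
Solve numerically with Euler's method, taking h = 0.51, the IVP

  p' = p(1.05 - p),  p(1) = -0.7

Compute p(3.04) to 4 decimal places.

Euler: p_{n+1} = p_n + h·f(t_n, p_n).
t=1.000000, p=-0.700000: f=-1.225000 → p ← -0.700000 + 0.51·(-1.225000) = -1.324750
t=1.510000, p=-1.324750: f=-3.145950 → p ← -1.324750 + 0.51·(-3.145950) = -2.929185
t=2.020000, p=-2.929185: f=-11.655766 → p ← -2.929185 + 0.51·(-11.655766) = -8.873625
t=2.530000, p=-8.873625: f=-88.058528 → p ← -8.873625 + 0.51·(-88.058528) = -53.783475
p(3.04) ≈ -53.7835

-53.7835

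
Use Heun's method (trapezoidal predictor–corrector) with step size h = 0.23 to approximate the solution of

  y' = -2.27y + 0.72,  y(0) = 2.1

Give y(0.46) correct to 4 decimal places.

Heun: k1 = f(t_n, y_n); k2 = f(t_n + h, y_n + h·k1); y_{n+1} = y_n + (h/2)·(k1 + k2).
t=0.000000, y=2.100000:
  k1 = f(0.000000, 2.100000) = -4.047000
  k2 = f(0.230000, 1.169190) = -1.934061
  y ← 2.100000 + (0.23/2)·(-4.047000 + (-1.934061)) = 1.412178
t=0.230000, y=1.412178:
  k1 = f(0.230000, 1.412178) = -2.485644
  k2 = f(0.460000, 0.840480) = -1.187889
  y ← 1.412178 + (0.23/2)·(-2.485644 + (-1.187889)) = 0.989722
y(0.46) ≈ 0.9897

0.9897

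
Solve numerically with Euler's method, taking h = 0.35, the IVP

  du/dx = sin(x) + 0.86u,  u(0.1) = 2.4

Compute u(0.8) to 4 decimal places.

4.2599

Euler: u_{n+1} = u_n + h·f(x_n, u_n).
x=0.100000, u=2.400000: f=2.163833 → u ← 2.400000 + 0.35·2.163833 = 3.157342
x=0.450000, u=3.157342: f=3.150279 → u ← 3.157342 + 0.35·3.150279 = 4.259939
u(0.8) ≈ 4.2599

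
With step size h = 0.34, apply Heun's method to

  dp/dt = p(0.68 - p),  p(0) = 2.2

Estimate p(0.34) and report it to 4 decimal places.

1.5623

Heun: k1 = f(t_n, p_n); k2 = f(t_n + h, p_n + h·k1); p_{n+1} = p_n + (h/2)·(k1 + k2).
t=0.000000, p=2.200000:
  k1 = f(0.000000, 2.200000) = -3.344000
  k2 = f(0.340000, 1.063040) = -0.407187
  p ← 2.200000 + (0.34/2)·(-3.344000 + (-0.407187)) = 1.562298
p(0.34) ≈ 1.5623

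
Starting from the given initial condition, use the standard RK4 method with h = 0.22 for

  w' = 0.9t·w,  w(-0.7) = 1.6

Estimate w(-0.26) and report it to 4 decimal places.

1.3230

RK4: k1 = f(t_n, w_n); k2 = f(t_n + h/2, w_n + (h/2)·k1); k3 = f(t_n + h/2, w_n + (h/2)·k2); k4 = f(t_n + h, w_n + h·k3); w_{n+1} = w_n + (h/6)·(k1 + 2k2 + 2k3 + k4).
t=-0.700000, w=1.600000:
  k1 = f(-0.700000, 1.600000) = -1.008000
  k2 = f(-0.590000, 1.489120) = -0.790723
  k3 = f(-0.590000, 1.513021) = -0.803414
  k4 = f(-0.480000, 1.423249) = -0.614844
  w ← 1.600000 + (0.22/6)·(k1 + 2k2 + 2k3 + k4) = 1.423592
t=-0.480000, w=1.423592:
  k1 = f(-0.480000, 1.423592) = -0.614992
  k2 = f(-0.370000, 1.355943) = -0.451529
  k3 = f(-0.370000, 1.373924) = -0.457517
  k4 = f(-0.260000, 1.322939) = -0.309568
  w ← 1.423592 + (0.22/6)·(k1 + 2k2 + 2k3 + k4) = 1.323029
w(-0.26) ≈ 1.3230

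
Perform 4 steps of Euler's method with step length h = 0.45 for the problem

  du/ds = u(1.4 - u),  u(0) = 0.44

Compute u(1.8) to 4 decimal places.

1.2215

Euler: u_{n+1} = u_n + h·f(s_n, u_n).
s=0.000000, u=0.440000: f=0.422400 → u ← 0.440000 + 0.45·0.422400 = 0.630080
s=0.450000, u=0.630080: f=0.485111 → u ← 0.630080 + 0.45·0.485111 = 0.848380
s=0.900000, u=0.848380: f=0.467983 → u ← 0.848380 + 0.45·0.467983 = 1.058973
s=1.350000, u=1.058973: f=0.361139 → u ← 1.058973 + 0.45·0.361139 = 1.221485
u(1.8) ≈ 1.2215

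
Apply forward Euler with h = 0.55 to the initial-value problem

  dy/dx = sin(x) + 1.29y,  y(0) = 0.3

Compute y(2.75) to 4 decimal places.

8.6305

Euler: y_{n+1} = y_n + h·f(x_n, y_n).
x=0.000000, y=0.300000: f=0.387000 → y ← 0.300000 + 0.55·0.387000 = 0.512850
x=0.550000, y=0.512850: f=1.184264 → y ← 0.512850 + 0.55·1.184264 = 1.164195
x=1.100000, y=1.164195: f=2.393019 → y ← 1.164195 + 0.55·2.393019 = 2.480355
x=1.650000, y=2.480355: f=4.196524 → y ← 2.480355 + 0.55·4.196524 = 4.788443
x=2.200000, y=4.788443: f=6.985588 → y ← 4.788443 + 0.55·6.985588 = 8.630517
y(2.75) ≈ 8.6305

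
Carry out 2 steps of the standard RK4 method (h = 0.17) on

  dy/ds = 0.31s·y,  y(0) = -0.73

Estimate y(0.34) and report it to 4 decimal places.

-0.7432

RK4: k1 = f(s_n, y_n); k2 = f(s_n + h/2, y_n + (h/2)·k1); k3 = f(s_n + h/2, y_n + (h/2)·k2); k4 = f(s_n + h, y_n + h·k3); y_{n+1} = y_n + (h/6)·(k1 + 2k2 + 2k3 + k4).
s=0.000000, y=-0.730000:
  k1 = f(0.000000, -0.730000) = 0.000000
  k2 = f(0.085000, -0.730000) = -0.019236
  k3 = f(0.085000, -0.731635) = -0.019279
  k4 = f(0.170000, -0.733277) = -0.038644
  y ← -0.730000 + (0.17/6)·(k1 + 2k2 + 2k3 + k4) = -0.733277
s=0.170000, y=-0.733277:
  k1 = f(0.170000, -0.733277) = -0.038644
  k2 = f(0.255000, -0.736562) = -0.058225
  k3 = f(0.255000, -0.738227) = -0.058357
  k4 = f(0.340000, -0.743198) = -0.078333
  y ← -0.733277 + (0.17/6)·(k1 + 2k2 + 2k3 + k4) = -0.743198
y(0.34) ≈ -0.7432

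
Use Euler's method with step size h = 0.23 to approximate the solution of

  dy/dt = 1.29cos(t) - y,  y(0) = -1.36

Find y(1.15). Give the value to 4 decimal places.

0.3816

Euler: y_{n+1} = y_n + h·f(t_n, y_n).
t=0.000000, y=-1.360000: f=2.650000 → y ← -1.360000 + 0.23·2.650000 = -0.750500
t=0.230000, y=-0.750500: f=2.006530 → y ← -0.750500 + 0.23·2.006530 = -0.288998
t=0.460000, y=-0.288998: f=1.444906 → y ← -0.288998 + 0.23·1.444906 = 0.043330
t=0.690000, y=0.043330: f=0.951577 → y ← 0.043330 + 0.23·0.951577 = 0.262193
t=0.920000, y=0.262193: f=0.519315 → y ← 0.262193 + 0.23·0.519315 = 0.381635
y(1.15) ≈ 0.3816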